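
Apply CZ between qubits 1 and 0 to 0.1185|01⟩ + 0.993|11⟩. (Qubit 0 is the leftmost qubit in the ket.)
0.1185|01⟩ - 0.993|11⟩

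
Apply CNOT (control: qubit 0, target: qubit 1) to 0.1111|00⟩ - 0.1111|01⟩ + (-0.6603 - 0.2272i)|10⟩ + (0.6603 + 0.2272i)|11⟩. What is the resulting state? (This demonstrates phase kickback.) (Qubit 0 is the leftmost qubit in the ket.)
0.1111|00⟩ - 0.1111|01⟩ + (0.6603 + 0.2272i)|10⟩ + (-0.6603 - 0.2272i)|11⟩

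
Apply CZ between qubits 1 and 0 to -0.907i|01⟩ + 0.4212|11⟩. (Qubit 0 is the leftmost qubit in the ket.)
-0.907i|01⟩ - 0.4212|11⟩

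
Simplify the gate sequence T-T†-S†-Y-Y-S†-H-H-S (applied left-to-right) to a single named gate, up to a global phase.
S†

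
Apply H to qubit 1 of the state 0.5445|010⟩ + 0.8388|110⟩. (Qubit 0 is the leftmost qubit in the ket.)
0.385|000⟩ - 0.385|010⟩ + 0.5931|100⟩ - 0.5931|110⟩

H on qubit 1 mixes each pair of kets that differ only in qubit 1: amplitudes (a, b) of (|…0…⟩, |…1…⟩) become ((a + b)/√2, (a − b)/√2). Kets absent from the input have amplitude 0.
(|000⟩, |010⟩): (a, b) = (0, 0.5445) → (0.385, -0.385)
(|100⟩, |110⟩): (a, b) = (0, 0.8388) → (0.5931, -0.5931)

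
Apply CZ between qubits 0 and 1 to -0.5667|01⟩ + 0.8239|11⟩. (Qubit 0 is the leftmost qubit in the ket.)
-0.5667|01⟩ - 0.8239|11⟩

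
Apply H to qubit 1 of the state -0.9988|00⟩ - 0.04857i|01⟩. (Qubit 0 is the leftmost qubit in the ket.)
(-0.7063 - 0.03434i)|00⟩ + (-0.7063 + 0.03434i)|01⟩

H on qubit 1 mixes each pair of kets that differ only in qubit 1: amplitudes (a, b) of (|…0…⟩, |…1…⟩) become ((a + b)/√2, (a − b)/√2). Kets absent from the input have amplitude 0.
(|00⟩, |01⟩): (a, b) = (-0.9988, -0.04857i) → ((-0.7063 - 0.03434i), (-0.7063 + 0.03434i))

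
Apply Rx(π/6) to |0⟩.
0.9659|0⟩ - 0.2588i|1⟩

Rx(π/6) = [[cos(θ/2), −i·sin(θ/2)], [−i·sin(θ/2), cos(θ/2)]]; θ = π/6, cos(θ/2) ≈ 0.965926, sin(θ/2) ≈ 0.258819.
With a = amp(|0⟩) = 1 and b = amp(|1⟩) = 0:
new amp(|0⟩) = (0.965926)·a + (-0.258819i)·b = 0.9659
new amp(|1⟩) = (-0.258819i)·a + (0.965926)·b = -0.2588i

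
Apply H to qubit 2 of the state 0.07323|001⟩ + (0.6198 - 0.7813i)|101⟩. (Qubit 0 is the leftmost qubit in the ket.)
0.05178|000⟩ - 0.05178|001⟩ + (0.4383 - 0.5525i)|100⟩ + (-0.4383 + 0.5525i)|101⟩

H on qubit 2 mixes each pair of kets that differ only in qubit 2: amplitudes (a, b) of (|…0…⟩, |…1…⟩) become ((a + b)/√2, (a − b)/√2). Kets absent from the input have amplitude 0.
(|000⟩, |001⟩): (a, b) = (0, 0.07323) → (0.05178, -0.05178)
(|100⟩, |101⟩): (a, b) = (0, (0.6198 - 0.7813i)) → ((0.4383 - 0.5525i), (-0.4383 + 0.5525i))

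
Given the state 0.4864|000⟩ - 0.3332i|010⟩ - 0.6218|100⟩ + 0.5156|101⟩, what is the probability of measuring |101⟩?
0.2658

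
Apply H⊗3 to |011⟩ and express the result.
1/√8|000⟩ - 1/√8|001⟩ - 1/√8|010⟩ + 1/√8|011⟩ + 1/√8|100⟩ - 1/√8|101⟩ - 1/√8|110⟩ + 1/√8|111⟩

H⊗3 gives amp(|y⟩) = (1/2√2) Σ_x (−1)^(x·y) amp(|x⟩), where x·y is the number of positions in which both x and y have a 1.
|000⟩: (1)/(2√2) = 1/√8
|001⟩: (-1)/(2√2) = -1/√8
|010⟩: (-1)/(2√2) = -1/√8
|011⟩: (1)/(2√2) = 1/√8
|100⟩: (1)/(2√2) = 1/√8
|101⟩: (-1)/(2√2) = -1/√8
|110⟩: (-1)/(2√2) = -1/√8
|111⟩: (1)/(2√2) = 1/√8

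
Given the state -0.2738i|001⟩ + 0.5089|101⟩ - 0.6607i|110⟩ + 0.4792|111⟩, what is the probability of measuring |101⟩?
0.259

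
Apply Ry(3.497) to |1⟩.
-0.9843|0⟩ - 0.1768|1⟩

Ry(3.497) = [[cos(θ/2), −sin(θ/2)], [sin(θ/2), cos(θ/2)]]; θ = 3.497, cos(θ/2) ≈ -0.17677, sin(θ/2) ≈ 0.984252.
With a = amp(|0⟩) = 0 and b = amp(|1⟩) = 1:
new amp(|0⟩) = (-0.17677)·a + (-0.984252)·b = -0.9843
new amp(|1⟩) = (0.984252)·a + (-0.17677)·b = -0.1768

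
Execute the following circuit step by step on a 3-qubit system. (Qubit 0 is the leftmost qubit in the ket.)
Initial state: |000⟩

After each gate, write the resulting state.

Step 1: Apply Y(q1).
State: i|010⟩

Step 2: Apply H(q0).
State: (1/√2)i|010⟩ + (1/√2)i|110⟩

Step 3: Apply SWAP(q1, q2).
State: (1/√2)i|001⟩ + (1/√2)i|101⟩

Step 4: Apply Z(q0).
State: (1/√2)i|001⟩ - (1/√2)i|101⟩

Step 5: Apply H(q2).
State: (1/2)i|000⟩ - (1/2)i|001⟩ - (1/2)i|100⟩ + (1/2)i|101⟩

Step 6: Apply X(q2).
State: -(1/2)i|000⟩ + (1/2)i|001⟩ + (1/2)i|100⟩ - (1/2)i|101⟩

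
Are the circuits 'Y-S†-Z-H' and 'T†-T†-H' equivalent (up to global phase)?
No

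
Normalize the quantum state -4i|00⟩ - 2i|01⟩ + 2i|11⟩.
-0.8165i|00⟩ - (1/√6)i|01⟩ + (1/√6)i|11⟩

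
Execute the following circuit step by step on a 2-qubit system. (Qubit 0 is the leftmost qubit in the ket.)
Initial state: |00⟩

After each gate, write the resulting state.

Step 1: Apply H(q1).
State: 1/√2|00⟩ + 1/√2|01⟩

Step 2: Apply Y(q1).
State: -(1/√2)i|00⟩ + (1/√2)i|01⟩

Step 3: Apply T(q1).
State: -(1/√2)i|00⟩ + (-1/2 + (1/2)i)|01⟩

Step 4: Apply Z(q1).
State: -(1/√2)i|00⟩ + (1/2 - (1/2)i)|01⟩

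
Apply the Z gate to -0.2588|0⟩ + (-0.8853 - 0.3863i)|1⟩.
-0.2588|0⟩ + (0.8853 + 0.3863i)|1⟩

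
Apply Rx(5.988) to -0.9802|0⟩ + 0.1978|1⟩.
(0.9695 - 0.02909i)|0⟩ + (-0.1956 + 0.1441i)|1⟩

Rx(5.988) = [[cos(θ/2), −i·sin(θ/2)], [−i·sin(θ/2), cos(θ/2)]]; θ = 5.988, cos(θ/2) ≈ -0.989128, sin(θ/2) ≈ 0.147057.
With a = amp(|0⟩) = -0.9802 and b = amp(|1⟩) = 0.1978:
new amp(|0⟩) = (-0.989128)·a + (-0.147057i)·b = (0.9695 - 0.02909i)
new amp(|1⟩) = (-0.147057i)·a + (-0.989128)·b = (-0.1956 + 0.1441i)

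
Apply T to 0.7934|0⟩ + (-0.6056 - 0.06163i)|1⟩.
0.7934|0⟩ + (-0.3846 - 0.4718i)|1⟩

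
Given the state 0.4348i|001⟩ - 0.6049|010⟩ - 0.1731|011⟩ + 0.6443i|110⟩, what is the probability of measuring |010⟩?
0.3659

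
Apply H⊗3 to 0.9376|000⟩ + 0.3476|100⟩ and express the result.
0.4544|000⟩ + 0.4544|001⟩ + 0.4544|010⟩ + 0.4544|011⟩ + 0.2086|100⟩ + 0.2086|101⟩ + 0.2086|110⟩ + 0.2086|111⟩

H⊗3 gives amp(|y⟩) = (1/2√2) Σ_x (−1)^(x·y) amp(|x⟩), where x·y is the number of positions in which both x and y have a 1.
|000⟩: (0.9376 + 0.3476)/(2√2) = 0.4544
|001⟩: (0.9376 + 0.3476)/(2√2) = 0.4544
|010⟩: (0.9376 + 0.3476)/(2√2) = 0.4544
|011⟩: (0.9376 + 0.3476)/(2√2) = 0.4544
|100⟩: (0.9376 - 0.3476)/(2√2) = 0.2086
|101⟩: (0.9376 - 0.3476)/(2√2) = 0.2086
|110⟩: (0.9376 - 0.3476)/(2√2) = 0.2086
|111⟩: (0.9376 - 0.3476)/(2√2) = 0.2086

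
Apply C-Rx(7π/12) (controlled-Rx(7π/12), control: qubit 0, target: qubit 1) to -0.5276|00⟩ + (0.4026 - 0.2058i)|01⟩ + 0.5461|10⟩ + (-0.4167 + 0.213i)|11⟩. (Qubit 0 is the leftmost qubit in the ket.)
-0.5276|00⟩ + (0.4026 - 0.2058i)|01⟩ + (0.5014 + 0.3306i)|10⟩ + (-0.2537 - 0.3036i)|11⟩

C-Rx(7π/12) leaves the control-|0⟩ kets |00⟩, |01⟩ unchanged and applies Rx(7π/12) to qubit 1 on the control-|1⟩ pair (|10⟩, |11⟩).
Rx(7π/12) = [[cos(θ/2), −i·sin(θ/2)], [−i·sin(θ/2), cos(θ/2)]]; θ = 7π/12, cos(θ/2) ≈ 0.608761, sin(θ/2) ≈ 0.793353.
With a = amp(|10⟩) = 0.5461 and b = amp(|11⟩) = (-0.4167 + 0.213i):
new amp(|10⟩) = (0.608761)·a + (-0.793353i)·b = (0.5014 + 0.3306i)
new amp(|11⟩) = (-0.793353i)·a + (0.608761)·b = (-0.2537 - 0.3036i)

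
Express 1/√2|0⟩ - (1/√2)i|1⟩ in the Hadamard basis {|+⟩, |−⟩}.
(1/2 - (1/2)i)|+⟩ + (1/2 + (1/2)i)|−⟩

With |ψ⟩ = α|0⟩ + β|1⟩, the Hadamard-basis coefficients are ⟨+|ψ⟩ = (α + β)/√2 and ⟨−|ψ⟩ = (α − β)/√2.
Here α = 1/√2, β = -(1/√2)i: (α + β)/√2 = (1/2 - (1/2)i), (α − β)/√2 = (1/2 + (1/2)i).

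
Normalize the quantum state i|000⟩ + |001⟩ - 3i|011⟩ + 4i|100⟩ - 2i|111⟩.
0.1796i|000⟩ + 0.1796|001⟩ - 0.5388i|011⟩ + 0.7184i|100⟩ - 0.3592i|111⟩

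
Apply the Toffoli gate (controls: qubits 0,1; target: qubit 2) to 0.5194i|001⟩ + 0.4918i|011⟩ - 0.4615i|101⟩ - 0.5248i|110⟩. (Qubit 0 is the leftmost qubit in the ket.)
0.5194i|001⟩ + 0.4918i|011⟩ - 0.4615i|101⟩ - 0.5248i|111⟩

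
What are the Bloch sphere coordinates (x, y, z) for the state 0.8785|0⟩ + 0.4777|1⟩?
(0.8393, 0, 0.5436)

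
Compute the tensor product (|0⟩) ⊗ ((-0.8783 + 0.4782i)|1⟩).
(-0.8783 + 0.4782i)|01⟩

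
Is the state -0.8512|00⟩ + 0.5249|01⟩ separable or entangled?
Separable

Writing the state as a|00⟩ + b|01⟩ + c|10⟩ + d|11⟩, it is a product state iff ad − bc = 0.
Here (a, b, c, d) = (-0.8512, 0.5249, 0, 0): ad − bc = (-0.8512)(0) − (0.5249)(0) = 0, so the state is separable.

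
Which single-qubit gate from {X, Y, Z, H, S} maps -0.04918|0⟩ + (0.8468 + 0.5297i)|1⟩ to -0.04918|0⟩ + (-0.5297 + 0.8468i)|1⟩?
S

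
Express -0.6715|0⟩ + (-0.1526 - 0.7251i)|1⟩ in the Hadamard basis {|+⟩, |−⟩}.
(-0.5827 - 0.5127i)|+⟩ + (-0.3669 + 0.5127i)|−⟩

With |ψ⟩ = α|0⟩ + β|1⟩, the Hadamard-basis coefficients are ⟨+|ψ⟩ = (α + β)/√2 and ⟨−|ψ⟩ = (α − β)/√2.
Here α = -0.6715, β = (-0.1526 - 0.7251i): (α + β)/√2 = (-0.5827 - 0.5127i), (α − β)/√2 = (-0.3669 + 0.5127i).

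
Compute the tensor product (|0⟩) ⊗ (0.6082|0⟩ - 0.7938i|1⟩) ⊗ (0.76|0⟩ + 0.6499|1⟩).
0.4622|000⟩ + 0.3953|001⟩ - 0.6033i|010⟩ - 0.5159i|011⟩

amp(|b₁b₂…⟩) = product of the factor amplitudes for bits b₁, b₂, …; only kets whose every factor amplitude is nonzero survive.
|000⟩: (1)(0.6082)(0.76) = 0.4622
|001⟩: (1)(0.6082)(0.6499) = 0.3953
|010⟩: (1)(-0.7938i)(0.76) = -0.6033i
|011⟩: (1)(-0.7938i)(0.6499) = -0.5159i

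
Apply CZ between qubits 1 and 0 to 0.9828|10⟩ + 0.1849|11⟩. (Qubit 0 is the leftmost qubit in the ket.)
0.9828|10⟩ - 0.1849|11⟩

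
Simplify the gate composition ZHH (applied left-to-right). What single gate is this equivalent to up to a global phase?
Z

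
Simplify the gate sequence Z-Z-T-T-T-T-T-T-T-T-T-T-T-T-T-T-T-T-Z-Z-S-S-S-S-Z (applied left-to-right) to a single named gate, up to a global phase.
Z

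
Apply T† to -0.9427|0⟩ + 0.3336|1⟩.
-0.9427|0⟩ + (0.2359 - 0.2359i)|1⟩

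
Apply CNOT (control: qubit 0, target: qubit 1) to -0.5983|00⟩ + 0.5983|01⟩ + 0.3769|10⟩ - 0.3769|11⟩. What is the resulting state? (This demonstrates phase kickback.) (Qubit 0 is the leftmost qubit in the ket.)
-0.5983|00⟩ + 0.5983|01⟩ - 0.3769|10⟩ + 0.3769|11⟩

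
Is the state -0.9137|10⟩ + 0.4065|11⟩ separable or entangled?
Separable

Writing the state as a|00⟩ + b|01⟩ + c|10⟩ + d|11⟩, it is a product state iff ad − bc = 0.
Here (a, b, c, d) = (0, 0, -0.9137, 0.4065): ad − bc = (0)(0.4065) − (0)(-0.9137) = 0, so the state is separable.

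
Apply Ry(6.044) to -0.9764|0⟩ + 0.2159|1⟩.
0.9437|0⟩ - 0.3309|1⟩

Ry(6.044) = [[cos(θ/2), −sin(θ/2)], [sin(θ/2), cos(θ/2)]]; θ = 6.044, cos(θ/2) ≈ -0.992857, sin(θ/2) ≈ 0.119308.
With a = amp(|0⟩) = -0.9764 and b = amp(|1⟩) = 0.2159:
new amp(|0⟩) = (-0.992857)·a + (-0.119308)·b = 0.9437
new amp(|1⟩) = (0.119308)·a + (-0.992857)·b = -0.3309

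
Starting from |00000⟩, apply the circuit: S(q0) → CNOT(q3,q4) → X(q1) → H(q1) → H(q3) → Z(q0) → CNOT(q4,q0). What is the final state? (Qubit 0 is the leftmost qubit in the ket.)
1/2|00000⟩ + 1/2|00010⟩ - 1/2|01000⟩ - 1/2|01010⟩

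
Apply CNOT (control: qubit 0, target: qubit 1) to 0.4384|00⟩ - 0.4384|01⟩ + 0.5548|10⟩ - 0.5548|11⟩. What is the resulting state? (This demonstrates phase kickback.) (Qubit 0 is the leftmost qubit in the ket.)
0.4384|00⟩ - 0.4384|01⟩ - 0.5548|10⟩ + 0.5548|11⟩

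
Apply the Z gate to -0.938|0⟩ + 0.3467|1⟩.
-0.938|0⟩ - 0.3467|1⟩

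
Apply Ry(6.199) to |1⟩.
-0.04208|0⟩ - 0.9991|1⟩

Ry(6.199) = [[cos(θ/2), −sin(θ/2)], [sin(θ/2), cos(θ/2)]]; θ = 6.199, cos(θ/2) ≈ -0.999114, sin(θ/2) ≈ 0.0420802.
With a = amp(|0⟩) = 0 and b = amp(|1⟩) = 1:
new amp(|0⟩) = (-0.999114)·a + (-0.0420802)·b = -0.04208
new amp(|1⟩) = (0.0420802)·a + (-0.999114)·b = -0.9991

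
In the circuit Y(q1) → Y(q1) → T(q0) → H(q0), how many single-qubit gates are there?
4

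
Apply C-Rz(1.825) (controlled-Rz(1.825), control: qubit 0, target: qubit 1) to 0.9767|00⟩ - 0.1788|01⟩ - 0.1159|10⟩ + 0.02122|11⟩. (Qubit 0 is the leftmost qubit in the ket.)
0.9767|00⟩ - 0.1788|01⟩ + (-0.0709 + 0.09168i)|10⟩ + (0.01298 + 0.01679i)|11⟩

C-Rz(1.825) leaves the control-|0⟩ kets |00⟩, |01⟩ unchanged and applies Rz(1.825) to qubit 1 on the control-|1⟩ pair (|10⟩, |11⟩).
Rz(1.825) = [[e^(−iθ/2), 0], [0, e^(iθ/2)]] with e^(±iθ/2) = cos(θ/2) ± i·sin(θ/2); θ = 1.825, cos(θ/2) ≈ 0.61177, sin(θ/2) ≈ 0.791036.
With a = amp(|10⟩) = -0.1159 and b = amp(|11⟩) = 0.02122:
new amp(|10⟩) = (0.61177 - 0.791036i)·a = (-0.0709 + 0.09168i)
new amp(|11⟩) = (0.61177 + 0.791036i)·b = (0.01298 + 0.01679i)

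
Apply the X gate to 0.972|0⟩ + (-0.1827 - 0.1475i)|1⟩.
(-0.1827 - 0.1475i)|0⟩ + 0.972|1⟩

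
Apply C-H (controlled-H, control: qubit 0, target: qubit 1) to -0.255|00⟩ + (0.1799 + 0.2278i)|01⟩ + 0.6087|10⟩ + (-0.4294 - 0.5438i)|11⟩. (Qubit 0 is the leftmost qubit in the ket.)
-0.255|00⟩ + (0.1799 + 0.2278i)|01⟩ + (0.1268 - 0.3845i)|10⟩ + (0.734 + 0.3845i)|11⟩

C-H leaves the control-|0⟩ kets |00⟩, |01⟩ unchanged and applies H to qubit 1 on the control-|1⟩ pair (|10⟩, |11⟩).
H = [[1/√2, 1/√2], [1/√2, -1/√2]].
With a = amp(|10⟩) = 0.6087 and b = amp(|11⟩) = (-0.4294 - 0.5438i):
new amp(|10⟩) = (1/√2)·a + (1/√2)·b = (0.1268 - 0.3845i)
new amp(|11⟩) = (1/√2)·a + (-1/√2)·b = (0.734 + 0.3845i)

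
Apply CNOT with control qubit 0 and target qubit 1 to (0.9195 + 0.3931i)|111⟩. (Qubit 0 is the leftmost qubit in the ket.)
(0.9195 + 0.3931i)|101⟩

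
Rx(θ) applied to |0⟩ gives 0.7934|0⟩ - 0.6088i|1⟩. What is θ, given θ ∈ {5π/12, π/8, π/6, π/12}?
5π/12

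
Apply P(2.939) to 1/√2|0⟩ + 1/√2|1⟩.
1/√2|0⟩ + (-0.6926 + 0.1423i)|1⟩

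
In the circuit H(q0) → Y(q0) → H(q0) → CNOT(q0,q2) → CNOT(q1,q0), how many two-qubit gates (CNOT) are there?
2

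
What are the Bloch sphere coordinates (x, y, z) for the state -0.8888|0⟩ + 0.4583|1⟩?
(-0.8147, 0, 0.5799)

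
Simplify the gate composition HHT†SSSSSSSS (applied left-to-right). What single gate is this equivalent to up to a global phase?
T†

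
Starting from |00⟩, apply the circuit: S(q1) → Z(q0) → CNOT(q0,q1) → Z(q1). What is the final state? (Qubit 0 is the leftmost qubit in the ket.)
|00⟩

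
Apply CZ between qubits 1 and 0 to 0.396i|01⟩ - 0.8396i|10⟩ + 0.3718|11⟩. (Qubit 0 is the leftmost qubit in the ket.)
0.396i|01⟩ - 0.8396i|10⟩ - 0.3718|11⟩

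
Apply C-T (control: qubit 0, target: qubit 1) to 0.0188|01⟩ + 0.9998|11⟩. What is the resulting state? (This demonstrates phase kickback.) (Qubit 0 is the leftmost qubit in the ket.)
0.0188|01⟩ + (0.707 + 0.707i)|11⟩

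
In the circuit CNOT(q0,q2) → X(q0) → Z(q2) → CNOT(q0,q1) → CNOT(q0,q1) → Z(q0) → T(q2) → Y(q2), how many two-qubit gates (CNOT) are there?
3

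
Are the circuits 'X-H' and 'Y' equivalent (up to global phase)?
No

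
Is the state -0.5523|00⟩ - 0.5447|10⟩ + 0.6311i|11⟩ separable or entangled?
Entangled

Writing the state as a|00⟩ + b|01⟩ + c|10⟩ + d|11⟩, it is a product state iff ad − bc = 0.
Here (a, b, c, d) = (-0.5523, 0, -0.5447, 0.6311i): ad − bc = (-0.5523)(0.6311i) − (0)(-0.5447) = -0.3486i ≠ 0, so the state is entangled.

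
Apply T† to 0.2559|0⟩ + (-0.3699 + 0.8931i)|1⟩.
0.2559|0⟩ + (0.37 + 0.8931i)|1⟩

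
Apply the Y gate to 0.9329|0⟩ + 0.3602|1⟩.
-0.3602i|0⟩ + 0.9329i|1⟩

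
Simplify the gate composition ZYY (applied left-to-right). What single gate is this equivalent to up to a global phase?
Z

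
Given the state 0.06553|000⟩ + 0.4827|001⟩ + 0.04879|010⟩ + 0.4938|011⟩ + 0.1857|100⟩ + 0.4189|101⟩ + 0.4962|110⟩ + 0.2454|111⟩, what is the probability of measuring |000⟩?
0.004294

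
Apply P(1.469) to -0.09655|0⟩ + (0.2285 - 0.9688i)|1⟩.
-0.09655|0⟩ + (0.987 + 0.1289i)|1⟩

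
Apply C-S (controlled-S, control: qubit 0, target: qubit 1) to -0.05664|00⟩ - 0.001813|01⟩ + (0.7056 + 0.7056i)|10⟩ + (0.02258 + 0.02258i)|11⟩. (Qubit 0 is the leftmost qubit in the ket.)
-0.05664|00⟩ - 0.001813|01⟩ + (0.7056 + 0.7056i)|10⟩ + (-0.02258 + 0.02258i)|11⟩

C-S leaves the control-|0⟩ kets |00⟩, |01⟩ unchanged and applies S to qubit 1 on the control-|1⟩ pair (|10⟩, |11⟩).
S = [[1, 0], [0, i]].
With a = amp(|10⟩) = (0.7056 + 0.7056i) and b = amp(|11⟩) = (0.02258 + 0.02258i):
new amp(|10⟩) = (1)·a = (0.7056 + 0.7056i)
new amp(|11⟩) = (i)·b = (-0.02258 + 0.02258i)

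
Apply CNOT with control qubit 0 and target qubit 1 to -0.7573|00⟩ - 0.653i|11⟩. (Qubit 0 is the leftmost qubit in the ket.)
-0.7573|00⟩ - 0.653i|10⟩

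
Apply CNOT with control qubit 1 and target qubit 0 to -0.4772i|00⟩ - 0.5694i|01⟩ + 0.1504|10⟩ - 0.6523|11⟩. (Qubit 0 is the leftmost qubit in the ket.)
-0.4772i|00⟩ - 0.6523|01⟩ + 0.1504|10⟩ - 0.5694i|11⟩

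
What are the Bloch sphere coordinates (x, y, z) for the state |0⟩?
(0, 0, 1)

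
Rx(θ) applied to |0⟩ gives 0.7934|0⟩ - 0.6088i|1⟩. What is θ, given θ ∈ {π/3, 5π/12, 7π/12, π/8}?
5π/12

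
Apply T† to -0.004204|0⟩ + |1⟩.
-0.004204|0⟩ + (1/√2 - (1/√2)i)|1⟩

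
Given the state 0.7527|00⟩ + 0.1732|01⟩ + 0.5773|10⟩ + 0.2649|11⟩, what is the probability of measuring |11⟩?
0.07017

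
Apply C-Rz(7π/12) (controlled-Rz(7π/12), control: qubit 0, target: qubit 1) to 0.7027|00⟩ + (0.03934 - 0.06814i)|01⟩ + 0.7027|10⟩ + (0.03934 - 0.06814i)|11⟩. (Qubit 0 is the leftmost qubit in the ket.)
0.7027|00⟩ + (0.03934 - 0.06814i)|01⟩ + (0.4278 - 0.5575i)|10⟩ + (0.07801 - 0.01027i)|11⟩

C-Rz(7π/12) leaves the control-|0⟩ kets |00⟩, |01⟩ unchanged and applies Rz(7π/12) to qubit 1 on the control-|1⟩ pair (|10⟩, |11⟩).
Rz(7π/12) = [[e^(−iθ/2), 0], [0, e^(iθ/2)]] with e^(±iθ/2) = cos(θ/2) ± i·sin(θ/2); θ = 7π/12, cos(θ/2) ≈ 0.608761, sin(θ/2) ≈ 0.793353.
With a = amp(|10⟩) = 0.7027 and b = amp(|11⟩) = (0.03934 - 0.06814i):
new amp(|10⟩) = (0.608761 - 0.793353i)·a = (0.4278 - 0.5575i)
new amp(|11⟩) = (0.608761 + 0.793353i)·b = (0.07801 - 0.01027i)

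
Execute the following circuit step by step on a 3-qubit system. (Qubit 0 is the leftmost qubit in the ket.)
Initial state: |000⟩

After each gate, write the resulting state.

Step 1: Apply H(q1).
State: 1/√2|000⟩ + 1/√2|010⟩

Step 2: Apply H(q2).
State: 1/2|000⟩ + 1/2|001⟩ + 1/2|010⟩ + 1/2|011⟩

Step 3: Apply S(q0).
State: 1/2|000⟩ + 1/2|001⟩ + 1/2|010⟩ + 1/2|011⟩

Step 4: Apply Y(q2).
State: -(1/2)i|000⟩ + (1/2)i|001⟩ - (1/2)i|010⟩ + (1/2)i|011⟩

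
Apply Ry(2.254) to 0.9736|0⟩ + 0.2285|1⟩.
0.2117|0⟩ + 0.9774|1⟩

Ry(2.254) = [[cos(θ/2), −sin(θ/2)], [sin(θ/2), cos(θ/2)]]; θ = 2.254, cos(θ/2) ≈ 0.429371, sin(θ/2) ≈ 0.903128.
With a = amp(|0⟩) = 0.9736 and b = amp(|1⟩) = 0.2285:
new amp(|0⟩) = (0.429371)·a + (-0.903128)·b = 0.2117
new amp(|1⟩) = (0.903128)·a + (0.429371)·b = 0.9774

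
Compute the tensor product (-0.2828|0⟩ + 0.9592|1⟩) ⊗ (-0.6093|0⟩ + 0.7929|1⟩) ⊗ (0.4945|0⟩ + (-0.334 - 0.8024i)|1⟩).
0.08521|000⟩ + (-0.05755 - 0.1383i)|001⟩ - 0.1109|010⟩ + (0.07489 + 0.1799i)|011⟩ - 0.289|100⟩ + (0.1952 + 0.469i)|101⟩ + 0.3761|110⟩ + (-0.254 - 0.6103i)|111⟩

amp(|b₁b₂…⟩) = product of the factor amplitudes for bits b₁, b₂, …; only kets whose every factor amplitude is nonzero survive.
|000⟩: (-0.2828)(-0.6093)(0.4945) = 0.08521
|001⟩: (-0.2828)(-0.6093)(-0.334 - 0.8024i) = (-0.05755 - 0.1383i)
|010⟩: (-0.2828)(0.7929)(0.4945) = -0.1109
|011⟩: (-0.2828)(0.7929)(-0.334 - 0.8024i) = (0.07489 + 0.1799i)
|100⟩: (0.9592)(-0.6093)(0.4945) = -0.289
|101⟩: (0.9592)(-0.6093)(-0.334 - 0.8024i) = (0.1952 + 0.469i)
|110⟩: (0.9592)(0.7929)(0.4945) = 0.3761
|111⟩: (0.9592)(0.7929)(-0.334 - 0.8024i) = (-0.254 - 0.6103i)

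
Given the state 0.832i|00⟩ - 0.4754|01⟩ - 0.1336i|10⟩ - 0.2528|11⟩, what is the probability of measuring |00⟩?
0.6922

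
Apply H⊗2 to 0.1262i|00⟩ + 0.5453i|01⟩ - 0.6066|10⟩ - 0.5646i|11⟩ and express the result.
(-0.3033 + 0.05345i)|00⟩ + (-0.3033 + 0.07275i)|01⟩ + (0.3033 + 0.6181i)|10⟩ + (0.3033 - 0.4919i)|11⟩

H⊗2 gives amp(|y⟩) = (1/2) Σ_x (−1)^(x·y) amp(|x⟩), where x·y is the number of positions in which both x and y have a 1.
|00⟩: (0.1262i + 0.5453i - 0.6066 - 0.5646i)/2 = (-0.3033 + 0.05345i)
|01⟩: (0.1262i - 0.5453i - 0.6066 + 0.5646i)/2 = (-0.3033 + 0.07275i)
|10⟩: (0.1262i + 0.5453i + 0.6066 + 0.5646i)/2 = (0.3033 + 0.6181i)
|11⟩: (0.1262i - 0.5453i + 0.6066 - 0.5646i)/2 = (0.3033 - 0.4919i)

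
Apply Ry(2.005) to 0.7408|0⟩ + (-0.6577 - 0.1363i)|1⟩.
(0.953 + 0.1149i)|0⟩ + (0.2704 - 0.07336i)|1⟩

Ry(2.005) = [[cos(θ/2), −sin(θ/2)], [sin(θ/2), cos(θ/2)]]; θ = 2.005, cos(θ/2) ≈ 0.538197, sin(θ/2) ≈ 0.842819.
With a = amp(|0⟩) = 0.7408 and b = amp(|1⟩) = (-0.6577 - 0.1363i):
new amp(|0⟩) = (0.538197)·a + (-0.842819)·b = (0.953 + 0.1149i)
new amp(|1⟩) = (0.842819)·a + (0.538197)·b = (0.2704 - 0.07336i)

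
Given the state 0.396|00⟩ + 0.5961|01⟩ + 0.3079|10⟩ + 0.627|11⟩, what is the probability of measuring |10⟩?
0.0948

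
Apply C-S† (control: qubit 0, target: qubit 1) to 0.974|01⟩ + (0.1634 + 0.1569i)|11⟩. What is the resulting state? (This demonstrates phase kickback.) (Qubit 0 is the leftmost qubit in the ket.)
0.974|01⟩ + (0.1569 - 0.1634i)|11⟩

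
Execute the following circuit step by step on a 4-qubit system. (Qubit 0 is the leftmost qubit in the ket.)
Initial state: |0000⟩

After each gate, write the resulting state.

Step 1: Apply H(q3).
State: 1/√2|0000⟩ + 1/√2|0001⟩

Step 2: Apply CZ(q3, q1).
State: 1/√2|0000⟩ + 1/√2|0001⟩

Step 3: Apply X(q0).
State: 1/√2|1000⟩ + 1/√2|1001⟩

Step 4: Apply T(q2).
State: 1/√2|1000⟩ + 1/√2|1001⟩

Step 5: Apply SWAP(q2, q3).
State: 1/√2|1000⟩ + 1/√2|1010⟩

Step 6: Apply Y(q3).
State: (1/√2)i|1001⟩ + (1/√2)i|1011⟩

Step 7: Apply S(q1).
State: (1/√2)i|1001⟩ + (1/√2)i|1011⟩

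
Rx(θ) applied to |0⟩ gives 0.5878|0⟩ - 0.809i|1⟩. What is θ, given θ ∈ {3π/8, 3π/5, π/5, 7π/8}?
3π/5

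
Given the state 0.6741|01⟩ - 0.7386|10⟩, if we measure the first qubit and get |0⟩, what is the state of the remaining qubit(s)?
|1⟩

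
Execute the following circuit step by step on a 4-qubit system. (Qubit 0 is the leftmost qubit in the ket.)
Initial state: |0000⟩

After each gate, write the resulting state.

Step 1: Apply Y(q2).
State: i|0010⟩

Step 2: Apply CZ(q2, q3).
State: i|0010⟩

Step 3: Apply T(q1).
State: i|0010⟩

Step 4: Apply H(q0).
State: (1/√2)i|0010⟩ + (1/√2)i|1010⟩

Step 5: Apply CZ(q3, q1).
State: (1/√2)i|0010⟩ + (1/√2)i|1010⟩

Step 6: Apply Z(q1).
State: (1/√2)i|0010⟩ + (1/√2)i|1010⟩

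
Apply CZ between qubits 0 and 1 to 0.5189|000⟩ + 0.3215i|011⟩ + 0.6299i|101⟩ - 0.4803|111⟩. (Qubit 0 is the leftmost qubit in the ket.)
0.5189|000⟩ + 0.3215i|011⟩ + 0.6299i|101⟩ + 0.4803|111⟩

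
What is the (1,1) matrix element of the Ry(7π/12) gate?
0.6088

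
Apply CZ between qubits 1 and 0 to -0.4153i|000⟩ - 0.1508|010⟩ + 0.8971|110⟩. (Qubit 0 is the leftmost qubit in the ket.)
-0.4153i|000⟩ - 0.1508|010⟩ - 0.8971|110⟩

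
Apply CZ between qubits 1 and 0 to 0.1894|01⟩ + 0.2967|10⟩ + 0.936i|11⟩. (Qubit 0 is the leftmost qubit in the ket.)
0.1894|01⟩ + 0.2967|10⟩ - 0.936i|11⟩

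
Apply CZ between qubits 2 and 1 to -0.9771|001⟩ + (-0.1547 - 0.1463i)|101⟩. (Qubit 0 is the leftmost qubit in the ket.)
-0.9771|001⟩ + (-0.1547 - 0.1463i)|101⟩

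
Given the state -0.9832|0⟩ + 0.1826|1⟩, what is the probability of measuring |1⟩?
0.03334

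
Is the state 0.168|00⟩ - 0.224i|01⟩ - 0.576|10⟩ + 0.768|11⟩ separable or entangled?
Entangled

Writing the state as a|00⟩ + b|01⟩ + c|10⟩ + d|11⟩, it is a product state iff ad − bc = 0.
Here (a, b, c, d) = (0.168, -0.224i, -0.576, 0.768): ad − bc = (0.168)(0.768) − (-0.224i)(-0.576) = (0.129 - 0.129i) ≠ 0, so the state is entangled.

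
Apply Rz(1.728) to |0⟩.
(0.6494 - 0.7604i)|0⟩

Rz(1.728) = [[e^(−iθ/2), 0], [0, e^(iθ/2)]] with e^(±iθ/2) = cos(θ/2) ± i·sin(θ/2); θ = 1.728, cos(θ/2) ≈ 0.649401, sin(θ/2) ≈ 0.760446.
With a = amp(|0⟩) = 1 and b = amp(|1⟩) = 0:
new amp(|0⟩) = (0.649401 - 0.760446i)·a = (0.6494 - 0.7604i)
new amp(|1⟩) = (0.649401 + 0.760446i)·b = 0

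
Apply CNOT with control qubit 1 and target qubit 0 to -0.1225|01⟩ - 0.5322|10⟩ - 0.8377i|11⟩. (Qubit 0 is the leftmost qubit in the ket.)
-0.8377i|01⟩ - 0.5322|10⟩ - 0.1225|11⟩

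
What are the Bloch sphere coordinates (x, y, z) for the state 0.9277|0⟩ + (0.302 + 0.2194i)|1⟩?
(0.5603, 0.4071, 0.7213)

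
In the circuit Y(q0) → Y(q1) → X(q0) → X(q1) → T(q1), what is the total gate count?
5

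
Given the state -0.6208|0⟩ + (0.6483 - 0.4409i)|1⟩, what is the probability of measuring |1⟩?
0.6147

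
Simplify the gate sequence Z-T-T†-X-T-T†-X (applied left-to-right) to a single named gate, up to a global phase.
Z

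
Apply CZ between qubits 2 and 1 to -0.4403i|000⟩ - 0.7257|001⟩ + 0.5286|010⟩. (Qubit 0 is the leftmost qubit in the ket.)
-0.4403i|000⟩ - 0.7257|001⟩ + 0.5286|010⟩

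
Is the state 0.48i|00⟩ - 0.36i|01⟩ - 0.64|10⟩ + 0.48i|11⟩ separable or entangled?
Entangled

Writing the state as a|00⟩ + b|01⟩ + c|10⟩ + d|11⟩, it is a product state iff ad − bc = 0.
Here (a, b, c, d) = (0.48i, -0.36i, -0.64, 0.48i): ad − bc = (0.48i)(0.48i) − (-0.36i)(-0.64) = (-0.2304 - 0.2304i) ≠ 0, so the state is entangled.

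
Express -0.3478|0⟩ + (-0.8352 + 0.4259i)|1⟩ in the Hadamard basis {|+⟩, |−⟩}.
(-0.8365 + 0.3012i)|+⟩ + (0.3446 - 0.3012i)|−⟩

With |ψ⟩ = α|0⟩ + β|1⟩, the Hadamard-basis coefficients are ⟨+|ψ⟩ = (α + β)/√2 and ⟨−|ψ⟩ = (α − β)/√2.
Here α = -0.3478, β = (-0.8352 + 0.4259i): (α + β)/√2 = (-0.8365 + 0.3012i), (α − β)/√2 = (0.3446 - 0.3012i).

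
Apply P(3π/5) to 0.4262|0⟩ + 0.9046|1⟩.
0.4262|0⟩ + (-0.2795 + 0.8603i)|1⟩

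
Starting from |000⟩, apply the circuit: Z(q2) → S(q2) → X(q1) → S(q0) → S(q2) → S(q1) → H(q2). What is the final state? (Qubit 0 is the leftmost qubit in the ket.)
(1/√2)i|010⟩ + (1/√2)i|011⟩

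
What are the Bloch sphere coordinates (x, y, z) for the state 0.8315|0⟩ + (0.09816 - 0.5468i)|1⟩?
(0.1632, -0.9093, 0.3828)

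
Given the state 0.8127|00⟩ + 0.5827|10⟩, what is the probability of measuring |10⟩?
0.3395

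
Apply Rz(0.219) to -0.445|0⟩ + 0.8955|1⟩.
(-0.4423 + 0.04863i)|0⟩ + (0.8901 + 0.09786i)|1⟩

Rz(0.219) = [[e^(−iθ/2), 0], [0, e^(iθ/2)]] with e^(±iθ/2) = cos(θ/2) ± i·sin(θ/2); θ = 0.219, cos(θ/2) ≈ 0.994011, sin(θ/2) ≈ 0.109281.
With a = amp(|0⟩) = -0.445 and b = amp(|1⟩) = 0.8955:
new amp(|0⟩) = (0.994011 - 0.109281i)·a = (-0.4423 + 0.04863i)
new amp(|1⟩) = (0.994011 + 0.109281i)·b = (0.8901 + 0.09786i)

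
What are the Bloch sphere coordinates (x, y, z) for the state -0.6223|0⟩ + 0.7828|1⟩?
(-0.9743, 0, -0.2255)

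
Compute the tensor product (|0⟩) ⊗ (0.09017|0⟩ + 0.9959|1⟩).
0.09017|00⟩ + 0.9959|01⟩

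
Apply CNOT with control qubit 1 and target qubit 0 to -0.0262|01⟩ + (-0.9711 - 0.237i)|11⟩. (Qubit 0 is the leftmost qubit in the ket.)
(-0.9711 - 0.237i)|01⟩ - 0.0262|11⟩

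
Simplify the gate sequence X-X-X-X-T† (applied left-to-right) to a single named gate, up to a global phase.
T†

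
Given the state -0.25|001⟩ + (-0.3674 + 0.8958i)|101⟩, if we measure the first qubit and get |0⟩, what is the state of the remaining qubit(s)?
-|01⟩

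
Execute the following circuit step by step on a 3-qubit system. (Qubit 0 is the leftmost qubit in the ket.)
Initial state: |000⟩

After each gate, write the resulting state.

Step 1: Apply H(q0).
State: 1/√2|000⟩ + 1/√2|100⟩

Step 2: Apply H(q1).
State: 1/2|000⟩ + 1/2|010⟩ + 1/2|100⟩ + 1/2|110⟩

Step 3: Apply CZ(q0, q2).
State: 1/2|000⟩ + 1/2|010⟩ + 1/2|100⟩ + 1/2|110⟩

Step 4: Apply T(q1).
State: 1/2|000⟩ + (1/√8 + (1/√8)i)|010⟩ + 1/2|100⟩ + (1/√8 + (1/√8)i)|110⟩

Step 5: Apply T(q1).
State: 1/2|000⟩ + (1/2)i|010⟩ + 1/2|100⟩ + (1/2)i|110⟩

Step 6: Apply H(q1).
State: (1/√8 + (1/√8)i)|000⟩ + (1/√8 - (1/√8)i)|010⟩ + (1/√8 + (1/√8)i)|100⟩ + (1/√8 - (1/√8)i)|110⟩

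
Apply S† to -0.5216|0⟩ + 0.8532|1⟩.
-0.5216|0⟩ - 0.8532i|1⟩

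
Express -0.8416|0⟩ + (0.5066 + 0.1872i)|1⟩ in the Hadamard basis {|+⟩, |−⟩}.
(-0.2369 + 0.1324i)|+⟩ + (-0.9533 - 0.1324i)|−⟩

With |ψ⟩ = α|0⟩ + β|1⟩, the Hadamard-basis coefficients are ⟨+|ψ⟩ = (α + β)/√2 and ⟨−|ψ⟩ = (α − β)/√2.
Here α = -0.8416, β = (0.5066 + 0.1872i): (α + β)/√2 = (-0.2369 + 0.1324i), (α − β)/√2 = (-0.9533 - 0.1324i).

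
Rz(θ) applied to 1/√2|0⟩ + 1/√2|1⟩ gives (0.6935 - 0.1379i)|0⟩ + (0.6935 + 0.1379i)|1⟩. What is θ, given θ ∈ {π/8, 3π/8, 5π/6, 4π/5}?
π/8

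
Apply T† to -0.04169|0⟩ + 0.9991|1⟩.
-0.04169|0⟩ + (0.7065 - 0.7065i)|1⟩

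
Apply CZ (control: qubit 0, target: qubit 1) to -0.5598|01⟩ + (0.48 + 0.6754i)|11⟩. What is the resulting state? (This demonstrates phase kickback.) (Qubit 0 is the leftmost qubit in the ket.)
-0.5598|01⟩ + (-0.48 - 0.6754i)|11⟩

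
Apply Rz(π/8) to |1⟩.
(0.9808 + 0.1951i)|1⟩

Rz(π/8) = [[e^(−iθ/2), 0], [0, e^(iθ/2)]] with e^(±iθ/2) = cos(θ/2) ± i·sin(θ/2); θ = π/8, cos(θ/2) ≈ 0.980785, sin(θ/2) ≈ 0.19509.
With a = amp(|0⟩) = 0 and b = amp(|1⟩) = 1:
new amp(|0⟩) = (0.980785 - 0.19509i)·a = 0
new amp(|1⟩) = (0.980785 + 0.19509i)·b = (0.9808 + 0.1951i)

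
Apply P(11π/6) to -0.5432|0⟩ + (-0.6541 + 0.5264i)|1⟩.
-0.5432|0⟩ + (-0.3033 + 0.7829i)|1⟩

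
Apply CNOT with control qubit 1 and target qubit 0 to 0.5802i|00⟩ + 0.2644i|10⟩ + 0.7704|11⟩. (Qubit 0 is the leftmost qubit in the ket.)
0.5802i|00⟩ + 0.7704|01⟩ + 0.2644i|10⟩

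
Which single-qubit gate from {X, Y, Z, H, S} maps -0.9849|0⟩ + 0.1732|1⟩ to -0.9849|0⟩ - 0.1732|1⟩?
Z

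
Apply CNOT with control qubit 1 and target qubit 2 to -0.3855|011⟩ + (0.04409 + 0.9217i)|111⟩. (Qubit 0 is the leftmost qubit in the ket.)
-0.3855|010⟩ + (0.04409 + 0.9217i)|110⟩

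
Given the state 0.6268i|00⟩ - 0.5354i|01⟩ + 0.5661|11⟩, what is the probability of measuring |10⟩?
0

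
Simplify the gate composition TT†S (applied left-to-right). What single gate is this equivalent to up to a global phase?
S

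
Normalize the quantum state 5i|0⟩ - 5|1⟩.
(1/√2)i|0⟩ - 1/√2|1⟩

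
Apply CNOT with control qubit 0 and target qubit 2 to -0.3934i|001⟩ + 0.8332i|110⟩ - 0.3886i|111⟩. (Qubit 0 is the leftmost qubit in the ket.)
-0.3934i|001⟩ - 0.3886i|110⟩ + 0.8332i|111⟩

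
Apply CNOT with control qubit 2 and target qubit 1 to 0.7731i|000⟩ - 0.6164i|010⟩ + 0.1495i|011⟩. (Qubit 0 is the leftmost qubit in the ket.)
0.7731i|000⟩ + 0.1495i|001⟩ - 0.6164i|010⟩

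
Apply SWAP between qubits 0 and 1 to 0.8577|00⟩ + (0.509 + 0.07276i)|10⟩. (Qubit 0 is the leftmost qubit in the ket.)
0.8577|00⟩ + (0.509 + 0.07276i)|01⟩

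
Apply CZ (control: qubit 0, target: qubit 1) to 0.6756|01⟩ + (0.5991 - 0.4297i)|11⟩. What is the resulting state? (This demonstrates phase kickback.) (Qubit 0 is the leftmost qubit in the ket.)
0.6756|01⟩ + (-0.5991 + 0.4297i)|11⟩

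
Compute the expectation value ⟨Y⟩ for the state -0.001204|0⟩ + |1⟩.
0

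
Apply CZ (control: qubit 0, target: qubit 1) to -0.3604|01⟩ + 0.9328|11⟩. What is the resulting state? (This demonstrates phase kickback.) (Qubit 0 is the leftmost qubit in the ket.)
-0.3604|01⟩ - 0.9328|11⟩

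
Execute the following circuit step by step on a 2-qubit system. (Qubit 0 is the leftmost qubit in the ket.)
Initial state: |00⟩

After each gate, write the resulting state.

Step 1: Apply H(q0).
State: 1/√2|00⟩ + 1/√2|10⟩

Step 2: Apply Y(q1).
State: (1/√2)i|01⟩ + (1/√2)i|11⟩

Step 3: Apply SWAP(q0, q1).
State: (1/√2)i|10⟩ + (1/√2)i|11⟩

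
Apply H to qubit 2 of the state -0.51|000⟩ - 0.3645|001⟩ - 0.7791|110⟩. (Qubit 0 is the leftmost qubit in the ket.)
-0.6184|000⟩ - 0.1029|001⟩ - 0.5509|110⟩ - 0.5509|111⟩

H on qubit 2 mixes each pair of kets that differ only in qubit 2: amplitudes (a, b) of (|…0…⟩, |…1…⟩) become ((a + b)/√2, (a − b)/√2). Kets absent from the input have amplitude 0.
(|000⟩, |001⟩): (a, b) = (-0.51, -0.3645) → (-0.6184, -0.1029)
(|110⟩, |111⟩): (a, b) = (-0.7791, 0) → (-0.5509, -0.5509)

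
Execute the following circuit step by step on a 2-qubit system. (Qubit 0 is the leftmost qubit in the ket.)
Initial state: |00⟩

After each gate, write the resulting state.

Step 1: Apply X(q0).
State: |10⟩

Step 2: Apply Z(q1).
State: |10⟩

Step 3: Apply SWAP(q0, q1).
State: |01⟩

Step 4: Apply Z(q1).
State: -|01⟩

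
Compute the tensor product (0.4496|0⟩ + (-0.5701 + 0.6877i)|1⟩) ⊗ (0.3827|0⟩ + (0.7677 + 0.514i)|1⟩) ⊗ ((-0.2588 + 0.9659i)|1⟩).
(-0.04453 + 0.1662i)|001⟩ + (-0.3125 + 0.2736i)|011⟩ + (-0.1977 - 0.2788i)|101⟩ + (-0.02216 - 0.825i)|111⟩

amp(|b₁b₂…⟩) = product of the factor amplitudes for bits b₁, b₂, …; only kets whose every factor amplitude is nonzero survive.
|001⟩: (0.4496)(0.3827)(-0.2588 + 0.9659i) = (-0.04453 + 0.1662i)
|011⟩: (0.4496)(0.7677 + 0.514i)(-0.2588 + 0.9659i) = (-0.3125 + 0.2736i)
|101⟩: (-0.5701 + 0.6877i)(0.3827)(-0.2588 + 0.9659i) = (-0.1977 - 0.2788i)
|111⟩: (-0.5701 + 0.6877i)(0.7677 + 0.514i)(-0.2588 + 0.9659i) = (-0.02216 - 0.825i)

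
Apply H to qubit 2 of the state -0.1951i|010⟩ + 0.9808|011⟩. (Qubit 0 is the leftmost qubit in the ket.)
(0.6935 - 0.138i)|010⟩ + (-0.6935 - 0.138i)|011⟩

H on qubit 2 mixes each pair of kets that differ only in qubit 2: amplitudes (a, b) of (|…0…⟩, |…1…⟩) become ((a + b)/√2, (a − b)/√2). Kets absent from the input have amplitude 0.
(|010⟩, |011⟩): (a, b) = (-0.1951i, 0.9808) → ((0.6935 - 0.138i), (-0.6935 - 0.138i))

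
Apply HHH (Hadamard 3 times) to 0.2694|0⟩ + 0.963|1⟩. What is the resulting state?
0.8714|0⟩ - 0.4904|1⟩

H² = I, so H^3 = H: a single Hadamard. With (a, b) = (0.2694, 0.963), H gives ((a + b)/√2, (a − b)/√2) = (0.8714, -0.4904).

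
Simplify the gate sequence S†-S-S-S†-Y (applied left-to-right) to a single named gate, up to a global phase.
Y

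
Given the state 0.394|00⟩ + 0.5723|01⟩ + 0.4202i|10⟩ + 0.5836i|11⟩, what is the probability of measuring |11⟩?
0.3406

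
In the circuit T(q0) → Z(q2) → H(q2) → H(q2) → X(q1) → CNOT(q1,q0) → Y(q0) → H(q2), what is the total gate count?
8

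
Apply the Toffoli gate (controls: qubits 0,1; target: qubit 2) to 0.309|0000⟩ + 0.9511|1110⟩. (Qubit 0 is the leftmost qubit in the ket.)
0.309|0000⟩ + 0.9511|1100⟩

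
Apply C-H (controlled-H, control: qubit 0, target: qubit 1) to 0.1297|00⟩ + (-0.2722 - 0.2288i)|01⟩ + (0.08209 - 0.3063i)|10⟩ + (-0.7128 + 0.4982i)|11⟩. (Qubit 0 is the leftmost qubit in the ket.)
0.1297|00⟩ + (-0.2722 - 0.2288i)|01⟩ + (-0.446 + 0.1357i)|10⟩ + (0.5621 - 0.5689i)|11⟩

C-H leaves the control-|0⟩ kets |00⟩, |01⟩ unchanged and applies H to qubit 1 on the control-|1⟩ pair (|10⟩, |11⟩).
H = [[1/√2, 1/√2], [1/√2, -1/√2]].
With a = amp(|10⟩) = (0.08209 - 0.3063i) and b = amp(|11⟩) = (-0.7128 + 0.4982i):
new amp(|10⟩) = (1/√2)·a + (1/√2)·b = (-0.446 + 0.1357i)
new amp(|11⟩) = (1/√2)·a + (-1/√2)·b = (0.5621 - 0.5689i)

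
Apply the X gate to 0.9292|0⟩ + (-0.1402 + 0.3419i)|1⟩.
(-0.1402 + 0.3419i)|0⟩ + 0.9292|1⟩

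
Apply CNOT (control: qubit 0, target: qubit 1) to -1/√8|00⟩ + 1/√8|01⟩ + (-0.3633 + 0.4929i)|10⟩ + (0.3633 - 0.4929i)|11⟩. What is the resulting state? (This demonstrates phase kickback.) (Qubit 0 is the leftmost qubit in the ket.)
-1/√8|00⟩ + 1/√8|01⟩ + (0.3633 - 0.4929i)|10⟩ + (-0.3633 + 0.4929i)|11⟩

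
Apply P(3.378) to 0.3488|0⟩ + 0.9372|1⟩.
0.3488|0⟩ + (-0.9111 - 0.2195i)|1⟩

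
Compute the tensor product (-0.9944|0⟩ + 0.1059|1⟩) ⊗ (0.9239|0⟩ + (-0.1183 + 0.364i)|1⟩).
-0.9187|00⟩ + (0.1176 - 0.362i)|01⟩ + 0.09784|10⟩ + (-0.01253 + 0.03855i)|11⟩

amp(|b₁b₂…⟩) = product of the factor amplitudes for bits b₁, b₂, …; only kets whose every factor amplitude is nonzero survive.
|00⟩: (-0.9944)(0.9239) = -0.9187
|01⟩: (-0.9944)(-0.1183 + 0.364i) = (0.1176 - 0.362i)
|10⟩: (0.1059)(0.9239) = 0.09784
|11⟩: (0.1059)(-0.1183 + 0.364i) = (-0.01253 + 0.03855i)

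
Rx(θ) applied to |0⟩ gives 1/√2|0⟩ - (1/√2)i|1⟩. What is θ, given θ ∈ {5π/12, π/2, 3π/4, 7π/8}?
π/2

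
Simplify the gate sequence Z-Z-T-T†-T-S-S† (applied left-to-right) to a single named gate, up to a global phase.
T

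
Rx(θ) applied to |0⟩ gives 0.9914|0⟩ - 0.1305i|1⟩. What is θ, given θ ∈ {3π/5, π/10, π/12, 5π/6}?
π/12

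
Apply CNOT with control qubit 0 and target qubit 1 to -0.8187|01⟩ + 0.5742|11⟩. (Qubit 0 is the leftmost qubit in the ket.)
-0.8187|01⟩ + 0.5742|10⟩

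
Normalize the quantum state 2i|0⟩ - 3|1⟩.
0.5547i|0⟩ - 0.8321|1⟩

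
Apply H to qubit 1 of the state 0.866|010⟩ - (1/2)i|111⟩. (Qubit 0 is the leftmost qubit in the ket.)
0.6124|000⟩ - 0.6124|010⟩ - (1/√8)i|101⟩ + (1/√8)i|111⟩

H on qubit 1 mixes each pair of kets that differ only in qubit 1: amplitudes (a, b) of (|…0…⟩, |…1…⟩) become ((a + b)/√2, (a − b)/√2). Kets absent from the input have amplitude 0.
(|000⟩, |010⟩): (a, b) = (0, 0.866) → (0.6124, -0.6124)
(|101⟩, |111⟩): (a, b) = (0, -(1/2)i) → (-(1/√8)i, (1/√8)i)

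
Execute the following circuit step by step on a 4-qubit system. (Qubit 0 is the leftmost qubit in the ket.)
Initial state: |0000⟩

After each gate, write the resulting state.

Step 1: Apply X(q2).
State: |0010⟩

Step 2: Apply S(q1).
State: |0010⟩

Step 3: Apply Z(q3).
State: |0010⟩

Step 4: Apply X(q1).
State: |0110⟩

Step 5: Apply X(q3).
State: |0111⟩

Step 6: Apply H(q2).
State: 1/√2|0101⟩ - 1/√2|0111⟩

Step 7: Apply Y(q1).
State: -(1/√2)i|0001⟩ + (1/√2)i|0011⟩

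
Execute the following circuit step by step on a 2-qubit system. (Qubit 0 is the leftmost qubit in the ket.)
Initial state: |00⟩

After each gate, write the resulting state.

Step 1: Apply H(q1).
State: 1/√2|00⟩ + 1/√2|01⟩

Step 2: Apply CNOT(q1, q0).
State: 1/√2|00⟩ + 1/√2|11⟩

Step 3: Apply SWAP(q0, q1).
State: 1/√2|00⟩ + 1/√2|11⟩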